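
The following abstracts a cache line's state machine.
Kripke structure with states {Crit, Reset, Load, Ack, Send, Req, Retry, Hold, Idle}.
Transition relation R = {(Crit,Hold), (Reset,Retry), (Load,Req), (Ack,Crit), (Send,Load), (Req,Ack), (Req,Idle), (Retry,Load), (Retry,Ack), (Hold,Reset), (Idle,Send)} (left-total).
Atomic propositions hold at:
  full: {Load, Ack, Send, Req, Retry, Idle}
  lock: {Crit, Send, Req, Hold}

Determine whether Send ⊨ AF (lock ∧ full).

Yes

Sat(lock ∧ full) = {Send, Req}
AF (lock ∧ full): least fixpoint, start Z0 = {Send, Req}, add states with every successor in Z. Z1 = {Load, Send, Req, Idle}; fixed.
Sat(AF (lock ∧ full)) = {Load, Send, Req, Idle}
Send ∈ Sat(AF (lock ∧ full)) = {Load, Send, Req, Idle}, so the formula holds at Send.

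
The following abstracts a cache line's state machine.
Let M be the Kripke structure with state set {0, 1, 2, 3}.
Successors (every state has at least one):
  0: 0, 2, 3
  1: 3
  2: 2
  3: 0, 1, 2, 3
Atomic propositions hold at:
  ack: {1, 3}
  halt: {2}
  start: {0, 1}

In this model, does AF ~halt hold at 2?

Sat(~halt) = {0, 1, 3}
AF ~halt: least fixpoint, start Z0 = {0, 1, 3}, add states with every successor in Z. Already a fixed point.
Sat(AF ~halt) = {0, 1, 3}
2 ∉ Sat(AF ~halt) = {0, 1, 3}, so the formula does not hold at 2.

No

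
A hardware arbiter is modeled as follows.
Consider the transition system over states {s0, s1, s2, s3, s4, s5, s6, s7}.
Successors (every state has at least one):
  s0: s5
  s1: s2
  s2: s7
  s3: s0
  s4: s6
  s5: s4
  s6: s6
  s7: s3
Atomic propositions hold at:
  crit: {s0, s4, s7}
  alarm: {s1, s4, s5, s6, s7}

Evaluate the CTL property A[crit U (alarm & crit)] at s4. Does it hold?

Sat(alarm & crit) = {s4, s7}
A[crit U (alarm & crit)]: least fixpoint, start Z0 = Sat((alarm & crit)) = {s4, s7}, add states in Sat(crit) with every successor in Z. Already a fixed point.
Sat(A[crit U (alarm & crit)]) = {s4, s7}
s4 ∈ Sat(A[crit U (alarm & crit)]) = {s4, s7}, so the formula holds at s4.

Yes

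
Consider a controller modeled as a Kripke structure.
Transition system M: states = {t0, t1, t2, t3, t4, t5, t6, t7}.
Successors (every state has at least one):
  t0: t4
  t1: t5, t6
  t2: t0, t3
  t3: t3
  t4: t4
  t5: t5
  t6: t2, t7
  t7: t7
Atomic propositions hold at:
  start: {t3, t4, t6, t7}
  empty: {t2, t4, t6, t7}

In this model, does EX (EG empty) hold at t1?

Yes

EG empty: greatest fixpoint, start Z0 = {t2, t4, t6, t7}, keep only states in Sat with some successor in Z. Z1 = {t4, t6, t7}; fixed.
Sat(EG empty) = {t4, t6, t7}
Sat(EX (EG empty)) = {s : some successor in {t4, t6, t7}} = {t0, t1, t4, t6, t7}
t1 ∈ Sat(EX (EG empty)) = {t0, t1, t4, t6, t7}, so the formula holds at t1.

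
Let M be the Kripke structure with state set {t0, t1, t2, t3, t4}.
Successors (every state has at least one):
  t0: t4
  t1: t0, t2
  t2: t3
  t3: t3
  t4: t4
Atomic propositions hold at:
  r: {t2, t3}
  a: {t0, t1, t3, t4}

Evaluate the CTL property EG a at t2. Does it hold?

EG a: greatest fixpoint, start Z0 = {t0, t1, t3, t4}, keep only states in Sat with some successor in Z. Already a fixed point.
Sat(EG a) = {t0, t1, t3, t4}
t2 ∉ Sat(EG a) = {t0, t1, t3, t4}, so the formula does not hold at t2.

No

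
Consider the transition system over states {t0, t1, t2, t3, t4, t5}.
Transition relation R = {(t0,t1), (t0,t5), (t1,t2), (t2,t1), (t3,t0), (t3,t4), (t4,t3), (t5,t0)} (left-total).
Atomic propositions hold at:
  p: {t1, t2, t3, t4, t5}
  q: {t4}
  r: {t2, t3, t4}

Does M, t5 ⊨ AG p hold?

AG p: greatest fixpoint, start Z0 = {t1, t2, t3, t4, t5}, keep only states in Sat with every successor in Z. Z1 = {t1, t2, t4}; Z2 = {t1, t2}; fixed.
Sat(AG p) = {t1, t2}
t5 ∉ Sat(AG p) = {t1, t2}, so the formula does not hold at t5.

No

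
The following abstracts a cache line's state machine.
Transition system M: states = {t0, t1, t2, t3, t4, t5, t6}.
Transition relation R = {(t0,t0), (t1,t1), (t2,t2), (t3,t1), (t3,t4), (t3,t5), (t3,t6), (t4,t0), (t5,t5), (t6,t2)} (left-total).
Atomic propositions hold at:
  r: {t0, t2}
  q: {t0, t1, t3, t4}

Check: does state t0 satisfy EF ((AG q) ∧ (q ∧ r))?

Yes

AG q: greatest fixpoint, start Z0 = {t0, t1, t3, t4}, keep only states in Sat with every successor in Z. Z1 = {t0, t1, t4}; fixed.
Sat(AG q) = {t0, t1, t4}
Sat(q ∧ r) = {t0}
Sat((AG q) ∧ (q ∧ r)) = {t0}
EF ((AG q) ∧ (q ∧ r)): least fixpoint, start Z0 = {t0}, add states with some successor in Z. Z1 = {t0, t4}; Z2 = {t0, t3, t4}; fixed.
Sat(EF ((AG q) ∧ (q ∧ r))) = {t0, t3, t4}
t0 ∈ Sat(EF ((AG q) ∧ (q ∧ r))) = {t0, t3, t4}, so the formula holds at t0.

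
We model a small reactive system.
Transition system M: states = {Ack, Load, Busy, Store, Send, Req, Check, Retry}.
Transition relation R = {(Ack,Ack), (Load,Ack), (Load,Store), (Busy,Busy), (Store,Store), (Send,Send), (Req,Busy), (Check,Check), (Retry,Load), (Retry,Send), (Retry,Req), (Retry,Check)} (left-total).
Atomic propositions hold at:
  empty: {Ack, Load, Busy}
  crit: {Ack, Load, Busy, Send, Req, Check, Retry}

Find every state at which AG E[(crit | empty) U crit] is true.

{Ack, Busy, Send, Req, Check}

Sat(crit | empty) = {Ack, Load, Busy, Send, Req, Check, Retry}
E[(crit | empty) U crit]: least fixpoint, start Z0 = Sat(crit) = {Ack, Load, Busy, Send, Req, Check, Retry}, add states in Sat(crit | empty) with some successor in Z. Already a fixed point.
Sat(E[(crit | empty) U crit]) = {Ack, Load, Busy, Send, Req, Check, Retry}
AG E[(crit | empty) U crit]: greatest fixpoint, start Z0 = {Ack, Load, Busy, Send, Req, Check, Retry}, keep only states in Sat with every successor in Z. Z1 = {Ack, Busy, Send, Req, Check, Retry}; Z2 = {Ack, Busy, Send, Req, Check}; fixed.
Sat(AG E[(crit | empty) U crit]) = {Ack, Busy, Send, Req, Check}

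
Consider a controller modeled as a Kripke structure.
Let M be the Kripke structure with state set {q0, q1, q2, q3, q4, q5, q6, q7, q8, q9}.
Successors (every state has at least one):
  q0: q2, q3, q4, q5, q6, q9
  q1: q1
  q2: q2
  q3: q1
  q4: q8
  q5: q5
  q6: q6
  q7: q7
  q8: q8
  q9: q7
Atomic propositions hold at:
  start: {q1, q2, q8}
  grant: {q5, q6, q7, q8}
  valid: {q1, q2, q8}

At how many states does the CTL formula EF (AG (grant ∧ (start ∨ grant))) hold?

Sat(start ∨ grant) = {q1, q2, q5, q6, q7, q8}
Sat(grant ∧ (start ∨ grant)) = {q5, q6, q7, q8}
AG (grant ∧ (start ∨ grant)): greatest fixpoint, start Z0 = {q5, q6, q7, q8}, keep only states in Sat with every successor in Z. Already a fixed point.
Sat(AG (grant ∧ (start ∨ grant))) = {q5, q6, q7, q8}
EF (AG (grant ∧ (start ∨ grant))): least fixpoint, start Z0 = {q5, q6, q7, q8}, add states with some successor in Z. Z1 = {q0, q4, q5, q6, q7, q8, q9}; fixed.
Sat(EF (AG (grant ∧ (start ∨ grant)))) = {q0, q4, q5, q6, q7, q8, q9}
|Sat(EF (AG (grant ∧ (start ∨ grant))))| = |{q0, q4, q5, q6, q7, q8, q9}| = 7.

7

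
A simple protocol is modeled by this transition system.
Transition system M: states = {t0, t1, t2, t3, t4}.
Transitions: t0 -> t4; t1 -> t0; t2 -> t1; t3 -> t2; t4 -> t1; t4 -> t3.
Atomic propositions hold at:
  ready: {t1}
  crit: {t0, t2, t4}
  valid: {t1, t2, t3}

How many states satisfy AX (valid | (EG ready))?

EG ready: greatest fixpoint, start Z0 = {t1}, keep only states in Sat with some successor in Z. Z1 = ∅; fixed.
Sat(EG ready) = ∅
Sat(valid | (EG ready)) = {t1, t2, t3}
Sat(AX (valid | (EG ready))) = {s : every successor in {t1, t2, t3}} = {t2, t3, t4}
|Sat(AX (valid | (EG ready)))| = |{t2, t3, t4}| = 3.

3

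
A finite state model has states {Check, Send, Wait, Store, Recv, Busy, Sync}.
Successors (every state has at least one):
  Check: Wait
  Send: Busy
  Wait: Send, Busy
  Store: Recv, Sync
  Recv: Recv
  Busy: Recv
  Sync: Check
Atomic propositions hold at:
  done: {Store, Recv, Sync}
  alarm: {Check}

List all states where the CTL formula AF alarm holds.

AF alarm: least fixpoint, start Z0 = {Check}, add states with every successor in Z. Z1 = {Check, Sync}; fixed.
Sat(AF alarm) = {Check, Sync}

{Check, Sync}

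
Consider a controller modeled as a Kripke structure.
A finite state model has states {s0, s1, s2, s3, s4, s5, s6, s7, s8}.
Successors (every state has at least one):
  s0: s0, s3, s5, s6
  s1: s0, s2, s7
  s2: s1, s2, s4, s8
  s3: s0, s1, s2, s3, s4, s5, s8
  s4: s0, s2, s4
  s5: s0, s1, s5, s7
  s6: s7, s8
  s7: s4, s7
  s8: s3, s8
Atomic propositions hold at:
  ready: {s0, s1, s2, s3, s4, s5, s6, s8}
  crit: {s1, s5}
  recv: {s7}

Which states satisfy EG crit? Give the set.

{s5}

EG crit: greatest fixpoint, start Z0 = {s1, s5}, keep only states in Sat with some successor in Z. Z1 = {s5}; fixed.
Sat(EG crit) = {s5}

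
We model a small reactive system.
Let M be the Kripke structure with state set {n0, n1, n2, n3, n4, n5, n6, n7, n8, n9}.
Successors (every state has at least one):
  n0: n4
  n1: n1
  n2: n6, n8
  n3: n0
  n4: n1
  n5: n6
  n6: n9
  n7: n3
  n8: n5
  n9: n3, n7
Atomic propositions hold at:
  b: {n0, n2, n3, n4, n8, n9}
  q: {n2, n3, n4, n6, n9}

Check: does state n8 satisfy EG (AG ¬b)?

Sat(¬b) = {n1, n5, n6, n7}
AG ¬b: greatest fixpoint, start Z0 = {n1, n5, n6, n7}, keep only states in Sat with every successor in Z. Z1 = {n1, n5}; Z2 = {n1}; fixed.
Sat(AG ¬b) = {n1}
EG (AG ¬b): greatest fixpoint, start Z0 = {n1}, keep only states in Sat with some successor in Z. Already a fixed point.
Sat(EG (AG ¬b)) = {n1}
n8 ∉ Sat(EG (AG ¬b)) = {n1}, so the formula does not hold at n8.

No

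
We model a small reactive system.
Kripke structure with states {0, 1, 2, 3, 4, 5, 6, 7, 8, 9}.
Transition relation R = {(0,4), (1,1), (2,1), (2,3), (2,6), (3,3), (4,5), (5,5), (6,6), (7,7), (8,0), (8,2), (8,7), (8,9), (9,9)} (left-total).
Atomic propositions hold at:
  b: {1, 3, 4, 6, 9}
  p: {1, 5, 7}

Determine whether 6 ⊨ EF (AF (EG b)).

Yes

EG b: greatest fixpoint, start Z0 = {1, 3, 4, 6, 9}, keep only states in Sat with some successor in Z. Z1 = {1, 3, 6, 9}; fixed.
Sat(EG b) = {1, 3, 6, 9}
AF (EG b): least fixpoint, start Z0 = {1, 3, 6, 9}, add states with every successor in Z. Z1 = {1, 2, 3, 6, 9}; fixed.
Sat(AF (EG b)) = {1, 2, 3, 6, 9}
EF (AF (EG b)): least fixpoint, start Z0 = {1, 2, 3, 6, 9}, add states with some successor in Z. Z1 = {1, 2, 3, 6, 8, 9}; fixed.
Sat(EF (AF (EG b))) = {1, 2, 3, 6, 8, 9}
6 ∈ Sat(EF (AF (EG b))) = {1, 2, 3, 6, 8, 9}, so the formula holds at 6.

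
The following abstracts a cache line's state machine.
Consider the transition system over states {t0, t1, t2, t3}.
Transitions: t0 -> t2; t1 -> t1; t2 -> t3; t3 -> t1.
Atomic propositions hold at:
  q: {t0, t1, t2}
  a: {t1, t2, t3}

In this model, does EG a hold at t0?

EG a: greatest fixpoint, start Z0 = {t1, t2, t3}, keep only states in Sat with some successor in Z. Already a fixed point.
Sat(EG a) = {t1, t2, t3}
t0 ∉ Sat(EG a) = {t1, t2, t3}, so the formula does not hold at t0.

No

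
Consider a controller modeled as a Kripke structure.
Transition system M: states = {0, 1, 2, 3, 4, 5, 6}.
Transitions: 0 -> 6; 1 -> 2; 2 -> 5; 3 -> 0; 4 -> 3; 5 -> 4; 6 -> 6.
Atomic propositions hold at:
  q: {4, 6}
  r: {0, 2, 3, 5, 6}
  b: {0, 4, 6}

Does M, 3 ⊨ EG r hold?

EG r: greatest fixpoint, start Z0 = {0, 2, 3, 5, 6}, keep only states in Sat with some successor in Z. Z1 = {0, 2, 3, 6}; Z2 = {0, 3, 6}; fixed.
Sat(EG r) = {0, 3, 6}
3 ∈ Sat(EG r) = {0, 3, 6}, so the formula holds at 3.

Yes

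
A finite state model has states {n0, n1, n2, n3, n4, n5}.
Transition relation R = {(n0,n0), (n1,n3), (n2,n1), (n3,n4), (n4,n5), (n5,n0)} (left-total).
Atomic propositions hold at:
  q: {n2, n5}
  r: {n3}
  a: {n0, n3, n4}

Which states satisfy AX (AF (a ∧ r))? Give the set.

Sat(a ∧ r) = {n3}
AF (a ∧ r): least fixpoint, start Z0 = {n3}, add states with every successor in Z. Z1 = {n1, n3}; Z2 = {n1, n2, n3}; fixed.
Sat(AF (a ∧ r)) = {n1, n2, n3}
Sat(AX (AF (a ∧ r))) = {s : every successor in {n1, n2, n3}} = {n1, n2}

{n1, n2}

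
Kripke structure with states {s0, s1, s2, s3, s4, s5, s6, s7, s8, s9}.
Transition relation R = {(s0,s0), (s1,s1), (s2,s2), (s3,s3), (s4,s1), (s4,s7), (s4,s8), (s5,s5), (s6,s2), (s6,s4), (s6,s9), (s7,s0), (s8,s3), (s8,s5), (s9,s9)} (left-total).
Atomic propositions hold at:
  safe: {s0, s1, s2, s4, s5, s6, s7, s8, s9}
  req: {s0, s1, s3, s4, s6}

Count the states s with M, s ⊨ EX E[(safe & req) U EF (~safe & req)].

Sat(safe & req) = {s0, s1, s4, s6}
Sat(~safe) = {s3}
Sat(~safe & req) = {s3}
EF (~safe & req): least fixpoint, start Z0 = {s3}, add states with some successor in Z. Z1 = {s3, s8}; Z2 = {s3, s4, s8}; Z3 = {s3, s4, s6, s8}; fixed.
Sat(EF (~safe & req)) = {s3, s4, s6, s8}
E[(safe & req) U EF (~safe & req)]: least fixpoint, start Z0 = Sat(EF (~safe & req)) = {s3, s4, s6, s8}, add states in Sat(safe & req) with some successor in Z. Already a fixed point.
Sat(E[(safe & req) U EF (~safe & req)]) = {s3, s4, s6, s8}
Sat(EX E[(safe & req) U EF (~safe & req)]) = {s : some successor in {s3, s4, s6, s8}} = {s3, s4, s6, s8}
|Sat(EX E[(safe & req) U EF (~safe & req)])| = |{s3, s4, s6, s8}| = 4.

4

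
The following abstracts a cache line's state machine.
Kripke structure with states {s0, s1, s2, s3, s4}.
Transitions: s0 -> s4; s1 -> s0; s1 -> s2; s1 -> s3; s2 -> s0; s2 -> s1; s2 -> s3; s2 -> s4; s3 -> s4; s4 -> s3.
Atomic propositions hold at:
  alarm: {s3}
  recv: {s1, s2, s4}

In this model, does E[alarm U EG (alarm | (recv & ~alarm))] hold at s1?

Sat(~alarm) = {s0, s1, s2, s4}
Sat(recv & ~alarm) = {s1, s2, s4}
Sat(alarm | (recv & ~alarm)) = {s1, s2, s3, s4}
EG (alarm | (recv & ~alarm)): greatest fixpoint, start Z0 = {s1, s2, s3, s4}, keep only states in Sat with some successor in Z. Already a fixed point.
Sat(EG (alarm | (recv & ~alarm))) = {s1, s2, s3, s4}
E[alarm U EG (alarm | (recv & ~alarm))]: least fixpoint, start Z0 = Sat(EG (alarm | (recv & ~alarm))) = {s1, s2, s3, s4}, add states in Sat(alarm) with some successor in Z. Already a fixed point.
Sat(E[alarm U EG (alarm | (recv & ~alarm))]) = {s1, s2, s3, s4}
s1 ∈ Sat(E[alarm U EG (alarm | (recv & ~alarm))]) = {s1, s2, s3, s4}, so the formula holds at s1.

Yes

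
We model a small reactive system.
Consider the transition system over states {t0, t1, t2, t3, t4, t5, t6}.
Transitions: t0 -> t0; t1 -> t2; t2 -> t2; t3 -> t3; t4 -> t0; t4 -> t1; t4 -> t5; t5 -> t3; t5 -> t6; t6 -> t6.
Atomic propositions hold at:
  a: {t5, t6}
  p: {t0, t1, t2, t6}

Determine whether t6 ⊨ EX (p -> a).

Sat(p -> a) = {t3, t4, t5, t6}
Sat(EX (p -> a)) = {s : some successor in {t3, t4, t5, t6}} = {t3, t4, t5, t6}
t6 ∈ Sat(EX (p -> a)) = {t3, t4, t5, t6}, so the formula holds at t6.

Yes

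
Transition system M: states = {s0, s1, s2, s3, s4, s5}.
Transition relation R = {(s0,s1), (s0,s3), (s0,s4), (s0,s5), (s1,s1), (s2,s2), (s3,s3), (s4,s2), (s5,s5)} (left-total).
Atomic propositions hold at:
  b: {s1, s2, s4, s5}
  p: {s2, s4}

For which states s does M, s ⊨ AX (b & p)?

{s2, s4}

Sat(b & p) = {s2, s4}
Sat(AX (b & p)) = {s : every successor in {s2, s4}} = {s2, s4}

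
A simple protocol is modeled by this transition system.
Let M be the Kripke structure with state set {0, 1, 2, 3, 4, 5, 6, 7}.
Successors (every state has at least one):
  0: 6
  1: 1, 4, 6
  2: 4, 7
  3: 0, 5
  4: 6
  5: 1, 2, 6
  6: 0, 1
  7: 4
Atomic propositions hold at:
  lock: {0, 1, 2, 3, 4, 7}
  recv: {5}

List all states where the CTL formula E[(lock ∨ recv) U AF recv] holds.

{3, 5}

Sat(lock ∨ recv) = {0, 1, 2, 3, 4, 5, 7}
AF recv: least fixpoint, start Z0 = {5}, add states with every successor in Z. Already a fixed point.
Sat(AF recv) = {5}
E[(lock ∨ recv) U AF recv]: least fixpoint, start Z0 = Sat(AF recv) = {5}, add states in Sat(lock ∨ recv) with some successor in Z. Z1 = {3, 5}; fixed.
Sat(E[(lock ∨ recv) U AF recv]) = {3, 5}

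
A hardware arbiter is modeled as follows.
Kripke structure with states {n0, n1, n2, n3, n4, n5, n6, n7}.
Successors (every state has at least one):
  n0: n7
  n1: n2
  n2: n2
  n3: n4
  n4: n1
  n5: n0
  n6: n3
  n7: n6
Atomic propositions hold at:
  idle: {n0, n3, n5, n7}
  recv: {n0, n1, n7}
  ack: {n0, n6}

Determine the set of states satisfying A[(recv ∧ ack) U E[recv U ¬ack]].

{n0, n1, n2, n3, n4, n5, n7}

Sat(recv ∧ ack) = {n0}
Sat(¬ack) = {n1, n2, n3, n4, n5, n7}
E[recv U ¬ack]: least fixpoint, start Z0 = Sat(¬ack) = {n1, n2, n3, n4, n5, n7}, add states in Sat(recv) with some successor in Z. Z1 = {n0, n1, n2, n3, n4, n5, n7}; fixed.
Sat(E[recv U ¬ack]) = {n0, n1, n2, n3, n4, n5, n7}
A[(recv ∧ ack) U E[recv U ¬ack]]: least fixpoint, start Z0 = Sat(E[recv U ¬ack]) = {n0, n1, n2, n3, n4, n5, n7}, add states in Sat(recv ∧ ack) with every successor in Z. Already a fixed point.
Sat(A[(recv ∧ ack) U E[recv U ¬ack]]) = {n0, n1, n2, n3, n4, n5, n7}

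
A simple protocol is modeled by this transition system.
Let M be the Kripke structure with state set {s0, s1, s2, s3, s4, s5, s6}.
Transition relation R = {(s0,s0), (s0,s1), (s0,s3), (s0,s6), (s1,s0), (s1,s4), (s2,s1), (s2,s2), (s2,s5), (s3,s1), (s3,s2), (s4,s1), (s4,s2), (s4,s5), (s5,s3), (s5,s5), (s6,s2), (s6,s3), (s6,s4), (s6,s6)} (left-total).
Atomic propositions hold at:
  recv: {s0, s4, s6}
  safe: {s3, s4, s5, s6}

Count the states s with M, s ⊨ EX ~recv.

6

Sat(~recv) = {s1, s2, s3, s5}
Sat(EX ~recv) = {s : some successor in {s1, s2, s3, s5}} = {s0, s2, s3, s4, s5, s6}
|Sat(EX ~recv)| = |{s0, s2, s3, s4, s5, s6}| = 6.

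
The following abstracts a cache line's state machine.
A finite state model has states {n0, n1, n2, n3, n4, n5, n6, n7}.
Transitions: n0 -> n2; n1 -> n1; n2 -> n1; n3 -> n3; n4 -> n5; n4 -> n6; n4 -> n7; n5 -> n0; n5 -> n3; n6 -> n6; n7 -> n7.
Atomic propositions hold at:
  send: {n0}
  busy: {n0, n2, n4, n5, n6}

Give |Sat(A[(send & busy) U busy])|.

5

Sat(send & busy) = {n0}
A[(send & busy) U busy]: least fixpoint, start Z0 = Sat(busy) = {n0, n2, n4, n5, n6}, add states in Sat(send & busy) with every successor in Z. Already a fixed point.
Sat(A[(send & busy) U busy]) = {n0, n2, n4, n5, n6}
|Sat(A[(send & busy) U busy])| = |{n0, n2, n4, n5, n6}| = 5.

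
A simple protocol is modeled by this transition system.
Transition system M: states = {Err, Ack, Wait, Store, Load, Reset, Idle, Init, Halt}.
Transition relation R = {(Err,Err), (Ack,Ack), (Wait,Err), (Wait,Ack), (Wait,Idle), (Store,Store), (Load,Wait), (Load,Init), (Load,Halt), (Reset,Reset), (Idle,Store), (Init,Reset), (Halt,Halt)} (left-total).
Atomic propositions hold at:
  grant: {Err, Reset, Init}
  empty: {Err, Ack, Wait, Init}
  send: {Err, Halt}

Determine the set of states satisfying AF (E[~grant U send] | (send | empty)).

Sat(~grant) = {Ack, Wait, Store, Load, Idle, Halt}
E[~grant U send]: least fixpoint, start Z0 = Sat(send) = {Err, Halt}, add states in Sat(~grant) with some successor in Z. Z1 = {Err, Wait, Load, Halt}; fixed.
Sat(E[~grant U send]) = {Err, Wait, Load, Halt}
Sat(send | empty) = {Err, Ack, Wait, Init, Halt}
Sat(E[~grant U send] | (send | empty)) = {Err, Ack, Wait, Load, Init, Halt}
AF (E[~grant U send] | (send | empty)): least fixpoint, start Z0 = {Err, Ack, Wait, Load, Init, Halt}, add states with every successor in Z. Already a fixed point.
Sat(AF (E[~grant U send] | (send | empty))) = {Err, Ack, Wait, Load, Init, Halt}

{Err, Ack, Wait, Load, Init, Halt}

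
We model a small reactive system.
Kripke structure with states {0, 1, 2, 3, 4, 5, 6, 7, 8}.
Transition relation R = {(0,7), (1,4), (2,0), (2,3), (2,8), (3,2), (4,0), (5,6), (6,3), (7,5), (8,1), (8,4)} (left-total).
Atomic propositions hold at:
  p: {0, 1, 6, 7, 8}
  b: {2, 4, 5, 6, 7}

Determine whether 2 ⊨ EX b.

No

Sat(EX b) = {s : some successor in {2, 4, 5, 6, 7}} = {0, 1, 3, 5, 7, 8}
2 ∉ Sat(EX b) = {0, 1, 3, 5, 7, 8}, so the formula does not hold at 2.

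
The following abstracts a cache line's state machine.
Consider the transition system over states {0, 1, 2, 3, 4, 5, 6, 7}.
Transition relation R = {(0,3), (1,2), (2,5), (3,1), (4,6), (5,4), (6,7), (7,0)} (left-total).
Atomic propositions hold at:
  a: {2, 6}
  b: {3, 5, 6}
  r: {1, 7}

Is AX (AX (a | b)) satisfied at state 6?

Sat(a | b) = {2, 3, 5, 6}
Sat(AX (a | b)) = {s : every successor in {2, 3, 5, 6}} = {0, 1, 2, 4}
Sat(AX (AX (a | b))) = {s : every successor in {0, 1, 2, 4}} = {1, 3, 5, 7}
6 ∉ Sat(AX (AX (a | b))) = {1, 3, 5, 7}, so the formula does not hold at 6.

No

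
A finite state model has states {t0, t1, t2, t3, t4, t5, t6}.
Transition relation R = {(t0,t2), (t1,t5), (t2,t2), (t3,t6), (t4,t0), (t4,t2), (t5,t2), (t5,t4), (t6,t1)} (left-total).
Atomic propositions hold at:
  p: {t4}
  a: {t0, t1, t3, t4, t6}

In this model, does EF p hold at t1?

Yes

EF p: least fixpoint, start Z0 = {t4}, add states with some successor in Z. Z1 = {t4, t5}; Z2 = {t1, t4, t5}; Z3 = {t1, t4, t5, t6}; Z4 = {t1, t3, t4, t5, t6}; fixed.
Sat(EF p) = {t1, t3, t4, t5, t6}
t1 ∈ Sat(EF p) = {t1, t3, t4, t5, t6}, so the formula holds at t1.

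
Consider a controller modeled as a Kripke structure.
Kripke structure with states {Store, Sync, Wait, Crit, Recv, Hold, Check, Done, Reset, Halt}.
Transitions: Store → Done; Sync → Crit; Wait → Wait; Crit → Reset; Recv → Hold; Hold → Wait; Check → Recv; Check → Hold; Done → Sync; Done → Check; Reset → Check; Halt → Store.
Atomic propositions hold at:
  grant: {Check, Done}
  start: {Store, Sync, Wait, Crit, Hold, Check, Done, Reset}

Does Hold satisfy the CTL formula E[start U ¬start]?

No

Sat(¬start) = {Recv, Halt}
E[start U ¬start]: least fixpoint, start Z0 = Sat(¬start) = {Recv, Halt}, add states in Sat(start) with some successor in Z. Z1 = {Recv, Check, Halt}; Z2 = {Recv, Check, Done, Reset, Halt}; Z3 = {Store, Crit, Recv, Check, Done, Reset, Halt}; Z4 = {Store, Sync, Crit, Recv, Check, Done, Reset, Halt}; fixed.
Sat(E[start U ¬start]) = {Store, Sync, Crit, Recv, Check, Done, Reset, Halt}
Hold ∉ Sat(E[start U ¬start]) = {Store, Sync, Crit, Recv, Check, Done, Reset, Halt}, so the formula does not hold at Hold.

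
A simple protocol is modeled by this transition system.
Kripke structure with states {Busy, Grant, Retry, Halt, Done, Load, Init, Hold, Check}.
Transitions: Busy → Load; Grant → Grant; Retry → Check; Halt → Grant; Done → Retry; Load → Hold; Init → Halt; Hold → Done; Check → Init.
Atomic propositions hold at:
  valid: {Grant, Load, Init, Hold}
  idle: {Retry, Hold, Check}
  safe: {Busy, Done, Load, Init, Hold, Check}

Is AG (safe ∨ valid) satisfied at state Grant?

Sat(safe ∨ valid) = {Busy, Grant, Done, Load, Init, Hold, Check}
AG (safe ∨ valid): greatest fixpoint, start Z0 = {Busy, Grant, Done, Load, Init, Hold, Check}, keep only states in Sat with every successor in Z. Z1 = {Busy, Grant, Load, Hold, Check}; Z2 = {Busy, Grant, Load}; Z3 = {Busy, Grant}; Z4 = {Grant}; fixed.
Sat(AG (safe ∨ valid)) = {Grant}
Grant ∈ Sat(AG (safe ∨ valid)) = {Grant}, so the formula holds at Grant.

Yes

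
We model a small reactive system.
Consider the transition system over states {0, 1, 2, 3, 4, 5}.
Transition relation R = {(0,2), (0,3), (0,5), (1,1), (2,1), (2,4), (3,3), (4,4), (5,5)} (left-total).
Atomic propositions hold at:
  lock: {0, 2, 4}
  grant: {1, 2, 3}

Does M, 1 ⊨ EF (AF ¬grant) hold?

Sat(¬grant) = {0, 4, 5}
AF ¬grant: least fixpoint, start Z0 = {0, 4, 5}, add states with every successor in Z. Already a fixed point.
Sat(AF ¬grant) = {0, 4, 5}
EF (AF ¬grant): least fixpoint, start Z0 = {0, 4, 5}, add states with some successor in Z. Z1 = {0, 2, 4, 5}; fixed.
Sat(EF (AF ¬grant)) = {0, 2, 4, 5}
1 ∉ Sat(EF (AF ¬grant)) = {0, 2, 4, 5}, so the formula does not hold at 1.

No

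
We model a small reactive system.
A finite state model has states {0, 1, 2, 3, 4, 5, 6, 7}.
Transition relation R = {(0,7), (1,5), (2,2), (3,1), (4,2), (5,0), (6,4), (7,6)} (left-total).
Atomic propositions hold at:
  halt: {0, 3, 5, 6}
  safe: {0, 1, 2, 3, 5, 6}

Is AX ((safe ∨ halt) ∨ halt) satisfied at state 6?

Sat(safe ∨ halt) = {0, 1, 2, 3, 5, 6}
Sat((safe ∨ halt) ∨ halt) = {0, 1, 2, 3, 5, 6}
Sat(AX ((safe ∨ halt) ∨ halt)) = {s : every successor in {0, 1, 2, 3, 5, 6}} = {1, 2, 3, 4, 5, 7}
6 ∉ Sat(AX ((safe ∨ halt) ∨ halt)) = {1, 2, 3, 4, 5, 7}, so the formula does not hold at 6.

No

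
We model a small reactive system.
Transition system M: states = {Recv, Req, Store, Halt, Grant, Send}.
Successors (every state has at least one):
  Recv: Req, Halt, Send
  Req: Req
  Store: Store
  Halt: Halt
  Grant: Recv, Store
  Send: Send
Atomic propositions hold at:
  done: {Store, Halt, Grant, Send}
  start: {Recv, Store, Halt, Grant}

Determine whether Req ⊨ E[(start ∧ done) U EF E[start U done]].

Sat(start ∧ done) = {Store, Halt, Grant}
E[start U done]: least fixpoint, start Z0 = Sat(done) = {Store, Halt, Grant, Send}, add states in Sat(start) with some successor in Z. Z1 = {Recv, Store, Halt, Grant, Send}; fixed.
Sat(E[start U done]) = {Recv, Store, Halt, Grant, Send}
EF E[start U done]: least fixpoint, start Z0 = {Recv, Store, Halt, Grant, Send}, add states with some successor in Z. Already a fixed point.
Sat(EF E[start U done]) = {Recv, Store, Halt, Grant, Send}
E[(start ∧ done) U EF E[start U done]]: least fixpoint, start Z0 = Sat(EF E[start U done]) = {Recv, Store, Halt, Grant, Send}, add states in Sat(start ∧ done) with some successor in Z. Already a fixed point.
Sat(E[(start ∧ done) U EF E[start U done]]) = {Recv, Store, Halt, Grant, Send}
Req ∉ Sat(E[(start ∧ done) U EF E[start U done]]) = {Recv, Store, Halt, Grant, Send}, so the formula does not hold at Req.

No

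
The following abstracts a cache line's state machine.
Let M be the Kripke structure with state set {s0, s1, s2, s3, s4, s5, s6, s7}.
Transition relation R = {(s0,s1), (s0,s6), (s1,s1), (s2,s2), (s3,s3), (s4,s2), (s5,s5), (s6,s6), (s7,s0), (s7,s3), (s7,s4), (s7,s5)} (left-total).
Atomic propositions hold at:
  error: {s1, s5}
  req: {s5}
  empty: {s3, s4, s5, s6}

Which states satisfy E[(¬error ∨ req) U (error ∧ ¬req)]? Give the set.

Sat(¬error) = {s0, s2, s3, s4, s6, s7}
Sat(¬error ∨ req) = {s0, s2, s3, s4, s5, s6, s7}
Sat(¬req) = {s0, s1, s2, s3, s4, s6, s7}
Sat(error ∧ ¬req) = {s1}
E[(¬error ∨ req) U (error ∧ ¬req)]: least fixpoint, start Z0 = Sat((error ∧ ¬req)) = {s1}, add states in Sat(¬error ∨ req) with some successor in Z. Z1 = {s0, s1}; Z2 = {s0, s1, s7}; fixed.
Sat(E[(¬error ∨ req) U (error ∧ ¬req)]) = {s0, s1, s7}

{s0, s1, s7}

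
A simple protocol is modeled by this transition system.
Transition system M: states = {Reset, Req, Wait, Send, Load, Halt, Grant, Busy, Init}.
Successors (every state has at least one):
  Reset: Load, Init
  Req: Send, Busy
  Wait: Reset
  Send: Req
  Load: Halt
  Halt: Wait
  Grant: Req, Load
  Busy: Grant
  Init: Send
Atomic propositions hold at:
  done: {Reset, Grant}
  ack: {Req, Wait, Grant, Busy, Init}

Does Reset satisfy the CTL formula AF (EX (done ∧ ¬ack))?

No

Sat(¬ack) = {Reset, Send, Load, Halt}
Sat(done ∧ ¬ack) = {Reset}
Sat(EX (done ∧ ¬ack)) = {s : some successor in {Reset}} = {Wait}
AF (EX (done ∧ ¬ack)): least fixpoint, start Z0 = {Wait}, add states with every successor in Z. Z1 = {Wait, Halt}; Z2 = {Wait, Load, Halt}; fixed.
Sat(AF (EX (done ∧ ¬ack))) = {Wait, Load, Halt}
Reset ∉ Sat(AF (EX (done ∧ ¬ack))) = {Wait, Load, Halt}, so the formula does not hold at Reset.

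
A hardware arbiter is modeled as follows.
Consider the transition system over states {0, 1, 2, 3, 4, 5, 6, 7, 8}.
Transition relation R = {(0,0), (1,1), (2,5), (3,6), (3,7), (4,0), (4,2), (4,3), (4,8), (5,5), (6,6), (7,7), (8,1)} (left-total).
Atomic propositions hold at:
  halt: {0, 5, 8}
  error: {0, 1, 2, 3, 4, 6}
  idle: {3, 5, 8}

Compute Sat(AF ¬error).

{2, 5, 7, 8}

Sat(¬error) = {5, 7, 8}
AF ¬error: least fixpoint, start Z0 = {5, 7, 8}, add states with every successor in Z. Z1 = {2, 5, 7, 8}; fixed.
Sat(AF ¬error) = {2, 5, 7, 8}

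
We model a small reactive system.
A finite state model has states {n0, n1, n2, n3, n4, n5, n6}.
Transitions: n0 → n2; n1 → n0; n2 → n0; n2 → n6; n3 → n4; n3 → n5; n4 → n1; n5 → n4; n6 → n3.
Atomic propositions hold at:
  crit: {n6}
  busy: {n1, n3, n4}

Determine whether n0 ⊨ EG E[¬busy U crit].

Sat(¬busy) = {n0, n2, n5, n6}
E[¬busy U crit]: least fixpoint, start Z0 = Sat(crit) = {n6}, add states in Sat(¬busy) with some successor in Z. Z1 = {n2, n6}; Z2 = {n0, n2, n6}; fixed.
Sat(E[¬busy U crit]) = {n0, n2, n6}
EG E[¬busy U crit]: greatest fixpoint, start Z0 = {n0, n2, n6}, keep only states in Sat with some successor in Z. Z1 = {n0, n2}; fixed.
Sat(EG E[¬busy U crit]) = {n0, n2}
n0 ∈ Sat(EG E[¬busy U crit]) = {n0, n2}, so the formula holds at n0.

Yes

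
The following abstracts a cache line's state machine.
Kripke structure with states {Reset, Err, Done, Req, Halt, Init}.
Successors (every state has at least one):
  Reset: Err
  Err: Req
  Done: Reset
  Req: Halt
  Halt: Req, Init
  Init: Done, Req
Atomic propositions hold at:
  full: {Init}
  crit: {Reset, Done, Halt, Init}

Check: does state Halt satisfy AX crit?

Sat(AX crit) = {s : every successor in {Reset, Done, Halt, Init}} = {Done, Req}
Halt ∉ Sat(AX crit) = {Done, Req}, so the formula does not hold at Halt.

No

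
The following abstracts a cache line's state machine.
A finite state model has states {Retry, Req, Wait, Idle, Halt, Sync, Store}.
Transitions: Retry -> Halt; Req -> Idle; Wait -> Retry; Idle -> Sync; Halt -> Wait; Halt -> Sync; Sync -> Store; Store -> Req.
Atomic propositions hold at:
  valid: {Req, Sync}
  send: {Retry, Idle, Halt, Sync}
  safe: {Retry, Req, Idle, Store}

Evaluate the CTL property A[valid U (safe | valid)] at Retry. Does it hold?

Sat(safe | valid) = {Retry, Req, Idle, Sync, Store}
A[valid U (safe | valid)]: least fixpoint, start Z0 = Sat((safe | valid)) = {Retry, Req, Idle, Sync, Store}, add states in Sat(valid) with every successor in Z. Already a fixed point.
Sat(A[valid U (safe | valid)]) = {Retry, Req, Idle, Sync, Store}
Retry ∈ Sat(A[valid U (safe | valid)]) = {Retry, Req, Idle, Sync, Store}, so the formula holds at Retry.

Yes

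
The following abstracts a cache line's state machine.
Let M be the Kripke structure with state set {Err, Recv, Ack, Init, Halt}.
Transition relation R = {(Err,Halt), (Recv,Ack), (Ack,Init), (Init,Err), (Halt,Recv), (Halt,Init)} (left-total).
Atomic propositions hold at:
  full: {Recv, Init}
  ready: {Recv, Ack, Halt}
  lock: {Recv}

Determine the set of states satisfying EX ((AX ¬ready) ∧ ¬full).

{Recv}

Sat(¬ready) = {Err, Init}
Sat(AX ¬ready) = {s : every successor in {Err, Init}} = {Ack, Init}
Sat(¬full) = {Err, Ack, Halt}
Sat((AX ¬ready) ∧ ¬full) = {Ack}
Sat(EX ((AX ¬ready) ∧ ¬full)) = {s : some successor in {Ack}} = {Recv}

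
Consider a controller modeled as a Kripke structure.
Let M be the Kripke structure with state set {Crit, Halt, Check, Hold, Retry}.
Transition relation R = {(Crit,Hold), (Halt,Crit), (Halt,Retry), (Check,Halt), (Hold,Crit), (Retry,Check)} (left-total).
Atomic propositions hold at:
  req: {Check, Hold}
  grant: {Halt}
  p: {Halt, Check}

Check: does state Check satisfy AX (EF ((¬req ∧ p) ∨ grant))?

Sat(¬req) = {Crit, Halt, Retry}
Sat(¬req ∧ p) = {Halt}
Sat((¬req ∧ p) ∨ grant) = {Halt}
EF ((¬req ∧ p) ∨ grant): least fixpoint, start Z0 = {Halt}, add states with some successor in Z. Z1 = {Halt, Check}; Z2 = {Halt, Check, Retry}; fixed.
Sat(EF ((¬req ∧ p) ∨ grant)) = {Halt, Check, Retry}
Sat(AX (EF ((¬req ∧ p) ∨ grant))) = {s : every successor in {Halt, Check, Retry}} = {Check, Retry}
Check ∈ Sat(AX (EF ((¬req ∧ p) ∨ grant))) = {Check, Retry}, so the formula holds at Check.

Yes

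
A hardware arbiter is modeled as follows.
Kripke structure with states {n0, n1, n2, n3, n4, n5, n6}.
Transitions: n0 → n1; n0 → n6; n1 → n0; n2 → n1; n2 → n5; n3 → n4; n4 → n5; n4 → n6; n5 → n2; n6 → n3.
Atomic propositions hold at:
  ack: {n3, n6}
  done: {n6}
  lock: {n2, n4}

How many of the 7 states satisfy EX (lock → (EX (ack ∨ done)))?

Sat(ack ∨ done) = {n3, n6}
Sat(EX (ack ∨ done)) = {s : some successor in {n3, n6}} = {n0, n4, n6}
Sat(lock → (EX (ack ∨ done))) = {n0, n1, n3, n4, n5, n6}
Sat(EX (lock → (EX (ack ∨ done)))) = {s : some successor in {n0, n1, n3, n4, n5, n6}} = {n0, n1, n2, n3, n4, n6}
|Sat(EX (lock → (EX (ack ∨ done))))| = |{n0, n1, n2, n3, n4, n6}| = 6.

6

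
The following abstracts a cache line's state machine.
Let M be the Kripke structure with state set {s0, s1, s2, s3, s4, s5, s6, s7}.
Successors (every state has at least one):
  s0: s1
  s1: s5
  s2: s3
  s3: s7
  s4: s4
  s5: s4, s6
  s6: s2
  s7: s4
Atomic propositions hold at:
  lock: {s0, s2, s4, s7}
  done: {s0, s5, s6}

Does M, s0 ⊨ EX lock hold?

No

Sat(EX lock) = {s : some successor in {s0, s2, s4, s7}} = {s3, s4, s5, s6, s7}
s0 ∉ Sat(EX lock) = {s3, s4, s5, s6, s7}, so the formula does not hold at s0.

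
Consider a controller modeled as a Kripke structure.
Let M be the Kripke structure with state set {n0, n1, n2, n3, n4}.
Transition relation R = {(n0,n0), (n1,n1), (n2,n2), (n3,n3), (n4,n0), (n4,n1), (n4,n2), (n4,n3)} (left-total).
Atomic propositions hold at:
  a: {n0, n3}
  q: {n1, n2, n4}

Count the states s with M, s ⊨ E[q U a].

E[q U a]: least fixpoint, start Z0 = Sat(a) = {n0, n3}, add states in Sat(q) with some successor in Z. Z1 = {n0, n3, n4}; fixed.
Sat(E[q U a]) = {n0, n3, n4}
|Sat(E[q U a])| = |{n0, n3, n4}| = 3.

3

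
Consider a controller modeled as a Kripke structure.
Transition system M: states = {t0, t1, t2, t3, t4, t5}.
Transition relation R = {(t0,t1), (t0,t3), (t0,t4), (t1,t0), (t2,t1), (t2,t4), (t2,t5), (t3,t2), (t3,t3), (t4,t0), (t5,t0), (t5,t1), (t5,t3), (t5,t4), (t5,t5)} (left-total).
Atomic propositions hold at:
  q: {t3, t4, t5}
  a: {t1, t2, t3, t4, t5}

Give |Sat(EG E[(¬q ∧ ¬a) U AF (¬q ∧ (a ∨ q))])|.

3

Sat(¬q) = {t0, t1, t2}
Sat(¬a) = {t0}
Sat(¬q ∧ ¬a) = {t0}
Sat(a ∨ q) = {t1, t2, t3, t4, t5}
Sat(¬q ∧ (a ∨ q)) = {t1, t2}
AF (¬q ∧ (a ∨ q)): least fixpoint, start Z0 = {t1, t2}, add states with every successor in Z. Already a fixed point.
Sat(AF (¬q ∧ (a ∨ q))) = {t1, t2}
E[(¬q ∧ ¬a) U AF (¬q ∧ (a ∨ q))]: least fixpoint, start Z0 = Sat(AF (¬q ∧ (a ∨ q))) = {t1, t2}, add states in Sat(¬q ∧ ¬a) with some successor in Z. Z1 = {t0, t1, t2}; fixed.
Sat(E[(¬q ∧ ¬a) U AF (¬q ∧ (a ∨ q))]) = {t0, t1, t2}
EG E[(¬q ∧ ¬a) U AF (¬q ∧ (a ∨ q))]: greatest fixpoint, start Z0 = {t0, t1, t2}, keep only states in Sat with some successor in Z. Already a fixed point.
Sat(EG E[(¬q ∧ ¬a) U AF (¬q ∧ (a ∨ q))]) = {t0, t1, t2}
|Sat(EG E[(¬q ∧ ¬a) U AF (¬q ∧ (a ∨ q))])| = |{t0, t1, t2}| = 3.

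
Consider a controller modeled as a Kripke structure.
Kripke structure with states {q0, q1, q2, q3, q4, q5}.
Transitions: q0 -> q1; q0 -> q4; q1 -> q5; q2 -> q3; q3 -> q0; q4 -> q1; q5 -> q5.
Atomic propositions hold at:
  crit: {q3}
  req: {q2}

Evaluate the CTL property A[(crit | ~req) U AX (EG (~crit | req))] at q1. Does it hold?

Yes

Sat(~req) = {q0, q1, q3, q4, q5}
Sat(crit | ~req) = {q0, q1, q3, q4, q5}
Sat(~crit) = {q0, q1, q2, q4, q5}
Sat(~crit | req) = {q0, q1, q2, q4, q5}
EG (~crit | req): greatest fixpoint, start Z0 = {q0, q1, q2, q4, q5}, keep only states in Sat with some successor in Z. Z1 = {q0, q1, q4, q5}; fixed.
Sat(EG (~crit | req)) = {q0, q1, q4, q5}
Sat(AX (EG (~crit | req))) = {s : every successor in {q0, q1, q4, q5}} = {q0, q1, q3, q4, q5}
A[(crit | ~req) U AX (EG (~crit | req))]: least fixpoint, start Z0 = Sat(AX (EG (~crit | req))) = {q0, q1, q3, q4, q5}, add states in Sat(crit | ~req) with every successor in Z. Already a fixed point.
Sat(A[(crit | ~req) U AX (EG (~crit | req))]) = {q0, q1, q3, q4, q5}
q1 ∈ Sat(A[(crit | ~req) U AX (EG (~crit | req))]) = {q0, q1, q3, q4, q5}, so the formula holds at q1.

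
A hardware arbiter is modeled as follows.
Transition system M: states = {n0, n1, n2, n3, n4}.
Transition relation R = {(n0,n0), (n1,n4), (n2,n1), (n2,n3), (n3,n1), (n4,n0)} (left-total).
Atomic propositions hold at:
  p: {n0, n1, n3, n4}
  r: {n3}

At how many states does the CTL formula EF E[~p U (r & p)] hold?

2

Sat(~p) = {n2}
Sat(r & p) = {n3}
E[~p U (r & p)]: least fixpoint, start Z0 = Sat((r & p)) = {n3}, add states in Sat(~p) with some successor in Z. Z1 = {n2, n3}; fixed.
Sat(E[~p U (r & p)]) = {n2, n3}
EF E[~p U (r & p)]: least fixpoint, start Z0 = {n2, n3}, add states with some successor in Z. Already a fixed point.
Sat(EF E[~p U (r & p)]) = {n2, n3}
|Sat(EF E[~p U (r & p)])| = |{n2, n3}| = 2.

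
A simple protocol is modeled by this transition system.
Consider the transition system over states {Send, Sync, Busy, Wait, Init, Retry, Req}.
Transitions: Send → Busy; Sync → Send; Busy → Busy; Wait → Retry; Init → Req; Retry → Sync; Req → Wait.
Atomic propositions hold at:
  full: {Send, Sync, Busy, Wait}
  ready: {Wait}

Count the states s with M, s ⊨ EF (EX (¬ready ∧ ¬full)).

3

Sat(¬ready) = {Send, Sync, Busy, Init, Retry, Req}
Sat(¬full) = {Init, Retry, Req}
Sat(¬ready ∧ ¬full) = {Init, Retry, Req}
Sat(EX (¬ready ∧ ¬full)) = {s : some successor in {Init, Retry, Req}} = {Wait, Init}
EF (EX (¬ready ∧ ¬full)): least fixpoint, start Z0 = {Wait, Init}, add states with some successor in Z. Z1 = {Wait, Init, Req}; fixed.
Sat(EF (EX (¬ready ∧ ¬full))) = {Wait, Init, Req}
|Sat(EF (EX (¬ready ∧ ¬full)))| = |{Wait, Init, Req}| = 3.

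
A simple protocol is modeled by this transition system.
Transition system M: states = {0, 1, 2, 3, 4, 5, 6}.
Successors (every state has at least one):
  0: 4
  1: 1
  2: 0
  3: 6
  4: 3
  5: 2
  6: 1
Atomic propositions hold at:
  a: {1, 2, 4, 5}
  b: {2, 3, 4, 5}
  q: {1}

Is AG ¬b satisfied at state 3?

Sat(¬b) = {0, 1, 6}
AG ¬b: greatest fixpoint, start Z0 = {0, 1, 6}, keep only states in Sat with every successor in Z. Z1 = {1, 6}; fixed.
Sat(AG ¬b) = {1, 6}
3 ∉ Sat(AG ¬b) = {1, 6}, so the formula does not hold at 3.

No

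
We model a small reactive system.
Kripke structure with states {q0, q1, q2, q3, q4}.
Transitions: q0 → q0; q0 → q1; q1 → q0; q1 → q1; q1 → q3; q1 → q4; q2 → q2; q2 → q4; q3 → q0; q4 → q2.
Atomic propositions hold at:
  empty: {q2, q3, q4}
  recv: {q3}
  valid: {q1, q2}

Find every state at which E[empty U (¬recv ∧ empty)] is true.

{q2, q4}

Sat(¬recv) = {q0, q1, q2, q4}
Sat(¬recv ∧ empty) = {q2, q4}
E[empty U (¬recv ∧ empty)]: least fixpoint, start Z0 = Sat((¬recv ∧ empty)) = {q2, q4}, add states in Sat(empty) with some successor in Z. Already a fixed point.
Sat(E[empty U (¬recv ∧ empty)]) = {q2, q4}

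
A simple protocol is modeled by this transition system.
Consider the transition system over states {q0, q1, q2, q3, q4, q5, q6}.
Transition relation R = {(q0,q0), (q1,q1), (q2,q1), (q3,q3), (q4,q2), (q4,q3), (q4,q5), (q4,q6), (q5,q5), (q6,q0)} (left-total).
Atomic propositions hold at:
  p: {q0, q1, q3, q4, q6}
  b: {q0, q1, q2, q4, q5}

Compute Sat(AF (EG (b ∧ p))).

{q0, q1, q2, q6}

Sat(b ∧ p) = {q0, q1, q4}
EG (b ∧ p): greatest fixpoint, start Z0 = {q0, q1, q4}, keep only states in Sat with some successor in Z. Z1 = {q0, q1}; fixed.
Sat(EG (b ∧ p)) = {q0, q1}
AF (EG (b ∧ p)): least fixpoint, start Z0 = {q0, q1}, add states with every successor in Z. Z1 = {q0, q1, q2, q6}; fixed.
Sat(AF (EG (b ∧ p))) = {q0, q1, q2, q6}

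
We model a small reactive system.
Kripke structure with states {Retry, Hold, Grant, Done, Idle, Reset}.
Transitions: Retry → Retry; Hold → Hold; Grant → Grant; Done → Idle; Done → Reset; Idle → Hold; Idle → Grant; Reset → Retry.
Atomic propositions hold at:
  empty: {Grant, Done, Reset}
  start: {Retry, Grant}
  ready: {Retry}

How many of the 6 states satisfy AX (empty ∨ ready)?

Sat(empty ∨ ready) = {Retry, Grant, Done, Reset}
Sat(AX (empty ∨ ready)) = {s : every successor in {Retry, Grant, Done, Reset}} = {Retry, Grant, Reset}
|Sat(AX (empty ∨ ready))| = |{Retry, Grant, Reset}| = 3.

3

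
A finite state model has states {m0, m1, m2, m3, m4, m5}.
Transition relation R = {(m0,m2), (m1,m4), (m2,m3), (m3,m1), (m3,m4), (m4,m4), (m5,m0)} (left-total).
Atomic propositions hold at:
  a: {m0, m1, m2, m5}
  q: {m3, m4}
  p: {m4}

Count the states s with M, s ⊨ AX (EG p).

EG p: greatest fixpoint, start Z0 = {m4}, keep only states in Sat with some successor in Z. Already a fixed point.
Sat(EG p) = {m4}
Sat(AX (EG p)) = {s : every successor in {m4}} = {m1, m4}
|Sat(AX (EG p))| = |{m1, m4}| = 2.

2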